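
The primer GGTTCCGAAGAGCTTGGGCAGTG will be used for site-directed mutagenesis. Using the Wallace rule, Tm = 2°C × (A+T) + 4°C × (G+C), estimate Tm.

74°C

Scanning the sequence gives C=4, A=4, T=5, G=10.
AT pairs contribute 9, GC pairs contribute 14.
Tm = 2×9 + 4×14 = 74°C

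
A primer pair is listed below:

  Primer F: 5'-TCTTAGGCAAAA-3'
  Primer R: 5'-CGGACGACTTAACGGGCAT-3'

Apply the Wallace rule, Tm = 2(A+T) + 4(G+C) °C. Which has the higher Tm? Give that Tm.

Primer F: A+T=8, G+C=4 → Tm = 2(8)+4(4) = 32°C
Primer R: A+T=8, G+C=11 → Tm = 2(8)+4(11) = 60°C
32°C vs 60°C → primer R is higher.

Primer R, 60°C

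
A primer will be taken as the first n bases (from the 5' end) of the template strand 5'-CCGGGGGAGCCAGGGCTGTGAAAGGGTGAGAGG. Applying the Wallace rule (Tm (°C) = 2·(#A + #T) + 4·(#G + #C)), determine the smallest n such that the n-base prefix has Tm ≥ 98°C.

First 28 bases: CCGGGGGAGCCAGGGCTGTGAAAGGGTG → Tm = 96°C (< 98°C)
First 29 bases: CCGGGGGAGCCAGGGCTGTGAAAGGGTGA → Tm = 98°C (≥ 98°C)
Since every base adds ≥2°C, Tm only increases with n, so the threshold is first crossed at n = 29.

n = 29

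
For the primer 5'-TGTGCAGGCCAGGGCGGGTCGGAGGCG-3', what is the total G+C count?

C=6, G=15, A=3, T=3
G+C = 15 + 6 = 21

21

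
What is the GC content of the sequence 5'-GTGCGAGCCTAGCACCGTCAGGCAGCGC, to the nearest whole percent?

71%

Counting bases: C=10, T=3, G=10, A=5
G+C = 10 + 10 = 20 out of 28 bases
%GC = 20/28 × 100 = 71.43% ≈ 71%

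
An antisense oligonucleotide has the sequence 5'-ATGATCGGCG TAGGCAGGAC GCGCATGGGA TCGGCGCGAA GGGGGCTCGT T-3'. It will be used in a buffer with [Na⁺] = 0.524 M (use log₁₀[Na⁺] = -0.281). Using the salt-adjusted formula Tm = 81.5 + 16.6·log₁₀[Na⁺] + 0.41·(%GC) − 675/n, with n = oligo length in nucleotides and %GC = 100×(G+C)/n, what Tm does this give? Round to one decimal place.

90.9°C

Length n = 51. Counting bases: T=8, C=11, G=23, A=9
G+C = 34, so %GC = 34/51 × 100 = 66.667%
Salt term: 16.6 × (-0.281) = -4.665
GC term: 0.41 × 66.667 = 27.333; length term: −675/51 = −13.235
Tm = 81.5 + (-4.665) + 27.333 − 13.235 = 90.933 → 90.9°C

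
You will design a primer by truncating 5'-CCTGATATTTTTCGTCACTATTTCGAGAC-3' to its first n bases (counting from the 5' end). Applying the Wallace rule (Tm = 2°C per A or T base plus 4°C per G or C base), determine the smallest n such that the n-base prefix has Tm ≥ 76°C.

n = 28

First 27 bases: CCTGATATTTTTCGTCACTATTTCGAG → Tm = 74°C (< 76°C)
First 28 bases: CCTGATATTTTTCGTCACTATTTCGAGA → Tm = 76°C (≥ 76°C)
Each additional base adds 2°C (A/T) or 4°C (G/C), so Tm is non-decreasing in n; n = 28 is the first length to reach 76°C.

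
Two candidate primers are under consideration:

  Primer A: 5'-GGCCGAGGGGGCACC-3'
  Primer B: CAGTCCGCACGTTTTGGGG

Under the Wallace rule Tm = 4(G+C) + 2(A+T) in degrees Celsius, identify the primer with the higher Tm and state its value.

Primer B, 62°C

Primer A: A+T=2, G+C=13 → Tm = 2(2)+4(13) = 56°C
Primer B: A+T=7, G+C=12 → Tm = 2(7)+4(12) = 62°C
56°C vs 62°C → primer B is higher.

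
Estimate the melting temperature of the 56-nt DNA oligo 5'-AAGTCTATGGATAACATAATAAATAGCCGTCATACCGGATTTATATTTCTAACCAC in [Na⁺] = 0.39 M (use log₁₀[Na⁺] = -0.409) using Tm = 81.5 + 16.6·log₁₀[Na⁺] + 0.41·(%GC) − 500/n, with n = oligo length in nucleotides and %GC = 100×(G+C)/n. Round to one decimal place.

Length n = 56. Counting bases: G=7, C=11, A=21, T=17
G+C = 18, so %GC = 18/56 × 100 = 32.143%
Salt term: 16.6 × (-0.409) = -6.789
GC term: 0.41 × 32.143 = 13.179; length term: −500/56 = −8.929
Tm = 81.5 + (-6.789) + 13.179 − 8.929 = 78.961 → 79.0°C

79.0°C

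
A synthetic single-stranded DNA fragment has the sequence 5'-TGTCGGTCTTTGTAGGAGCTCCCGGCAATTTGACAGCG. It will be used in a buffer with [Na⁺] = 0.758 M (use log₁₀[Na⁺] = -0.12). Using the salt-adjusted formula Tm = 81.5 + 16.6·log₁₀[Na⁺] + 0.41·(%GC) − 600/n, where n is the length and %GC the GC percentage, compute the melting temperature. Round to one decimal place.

86.4°C

Length n = 38. Counting bases: T=11, G=12, C=9, A=6
G+C = 21, so %GC = 21/38 × 100 = 55.263%
Salt term: 16.6 × (-0.12) = -1.992
GC term: 0.41 × 55.263 = 22.658; length term: −600/38 = −15.789
Tm = 81.5 + (-1.992) + 22.658 − 15.789 = 86.377 → 86.4°C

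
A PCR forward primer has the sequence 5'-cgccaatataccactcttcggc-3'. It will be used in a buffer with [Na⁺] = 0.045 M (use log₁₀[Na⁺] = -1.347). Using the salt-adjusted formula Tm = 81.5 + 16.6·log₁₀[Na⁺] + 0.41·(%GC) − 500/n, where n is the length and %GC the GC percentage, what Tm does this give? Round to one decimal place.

58.8°C

Length n = 22. A=5, T=5, G=3, C=9
G+C = 12, so %GC = 12/22 × 100 = 54.545%
Salt term: 16.6 × (-1.347) = -22.36
GC term: 0.41 × 54.545 = 22.363; length term: −500/22 = −22.727
Tm = 81.5 + (-22.36) + 22.363 − 22.727 = 58.776 → 58.8°C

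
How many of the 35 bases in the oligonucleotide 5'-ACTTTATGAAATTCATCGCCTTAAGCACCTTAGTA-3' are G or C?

12

Counting bases: G=4, C=8, T=12, A=11
Total G or C: 4 + 8 = 12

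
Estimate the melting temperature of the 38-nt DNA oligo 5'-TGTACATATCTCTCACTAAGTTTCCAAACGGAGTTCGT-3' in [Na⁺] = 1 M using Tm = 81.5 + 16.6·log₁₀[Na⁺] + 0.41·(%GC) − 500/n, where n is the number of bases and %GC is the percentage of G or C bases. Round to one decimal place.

84.5°C

Length n = 38. Base counts: T=13, G=6, A=10, C=9
G+C = 15, so %GC = 15/38 × 100 = 39.474%
Salt term: 16.6 × (0) = 0
GC term: 0.41 × 39.474 = 16.184; length term: −500/38 = −13.158
Tm = 81.5 + (0) + 16.184 − 13.158 = 84.526 → 84.5°C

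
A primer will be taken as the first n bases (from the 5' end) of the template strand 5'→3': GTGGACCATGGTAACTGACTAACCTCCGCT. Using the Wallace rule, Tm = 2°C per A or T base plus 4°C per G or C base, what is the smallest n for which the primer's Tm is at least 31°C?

First 9 bases: GTGGACCAT → Tm = 28°C (< 31°C)
First 10 bases: GTGGACCATG → Tm = 32°C (≥ 31°C)
Each additional base adds 2°C (A/T) or 4°C (G/C), so Tm is non-decreasing in n; n = 10 is the first length to reach 31°C.

n = 10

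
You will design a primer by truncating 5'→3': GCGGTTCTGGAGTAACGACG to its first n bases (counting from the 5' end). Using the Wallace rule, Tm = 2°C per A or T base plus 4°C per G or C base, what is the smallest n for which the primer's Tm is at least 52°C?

n = 17

First 16 bases: GCGGTTCTGGAGTAAC → Tm = 50°C (< 52°C)
First 17 bases: GCGGTTCTGGAGTAACG → Tm = 54°C (≥ 52°C)
Each additional base adds 2°C (A/T) or 4°C (G/C), so Tm is non-decreasing in n; n = 17 is the first length to reach 52°C.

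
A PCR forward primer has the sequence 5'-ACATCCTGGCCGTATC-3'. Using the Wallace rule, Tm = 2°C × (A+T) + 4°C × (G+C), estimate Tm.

A=3, T=4, C=6, G=3
AT pairs contribute 7, GC pairs contribute 9.
Tm = 2(7) + 4(9) = 14 + 36 = 50°C

50°C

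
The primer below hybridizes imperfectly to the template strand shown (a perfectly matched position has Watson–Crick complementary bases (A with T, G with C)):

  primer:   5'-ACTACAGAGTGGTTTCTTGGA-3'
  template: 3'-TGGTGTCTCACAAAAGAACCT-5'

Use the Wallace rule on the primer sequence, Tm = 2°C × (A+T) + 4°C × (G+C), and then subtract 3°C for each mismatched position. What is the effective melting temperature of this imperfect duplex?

54°C

Primer base counts: A=5, T=7, G=6, C=3 → A+T=12, G+C=9
Perfect-match Tm = 2(12) + 4(9) = 24 + 36 = 60°C
Mismatches (positions where the bases are not complementary): 2 (at positions 3, 12)
Effective Tm = 60 − 2×3 = 60 − 6 = 54°C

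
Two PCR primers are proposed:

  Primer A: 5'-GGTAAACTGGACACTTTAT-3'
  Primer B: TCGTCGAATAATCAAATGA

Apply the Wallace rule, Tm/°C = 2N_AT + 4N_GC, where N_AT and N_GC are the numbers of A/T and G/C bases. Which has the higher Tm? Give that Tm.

Primer A, 52°C

Primer A: A+T=12, G+C=7 → Tm = 2(12)+4(7) = 52°C
Primer B: A+T=13, G+C=6 → Tm = 2(13)+4(6) = 50°C
52°C vs 50°C → primer A is higher.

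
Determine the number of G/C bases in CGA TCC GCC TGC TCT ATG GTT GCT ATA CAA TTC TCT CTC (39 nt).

Base counts: T=14, G=6, C=13, A=6
G+C = 6 + 13 = 19

19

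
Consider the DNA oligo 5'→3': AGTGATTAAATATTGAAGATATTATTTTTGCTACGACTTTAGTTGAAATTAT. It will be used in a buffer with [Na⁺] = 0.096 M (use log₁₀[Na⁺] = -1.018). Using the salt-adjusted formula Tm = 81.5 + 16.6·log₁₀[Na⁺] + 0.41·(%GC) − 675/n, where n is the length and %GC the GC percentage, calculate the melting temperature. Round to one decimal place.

Length n = 52. Scanning the sequence gives A=18, C=3, G=8, T=23.
G+C = 11, so %GC = 11/52 × 100 = 21.154%
Salt term: 16.6 × (-1.018) = -16.899
GC term: 0.41 × 21.154 = 8.673; length term: −675/52 = −12.981
Tm = 81.5 + (-16.899) + 8.673 − 12.981 = 60.293 → 60.3°C

60.3°C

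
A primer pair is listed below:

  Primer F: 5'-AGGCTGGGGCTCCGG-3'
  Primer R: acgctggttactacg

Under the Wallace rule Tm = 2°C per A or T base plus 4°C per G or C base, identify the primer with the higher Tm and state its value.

Primer F, 54°C

Primer F: A+T=3, G+C=12 → Tm = 2(3)+4(12) = 54°C
Primer R: A+T=7, G+C=8 → Tm = 2(7)+4(8) = 46°C
54°C vs 46°C → primer F is higher.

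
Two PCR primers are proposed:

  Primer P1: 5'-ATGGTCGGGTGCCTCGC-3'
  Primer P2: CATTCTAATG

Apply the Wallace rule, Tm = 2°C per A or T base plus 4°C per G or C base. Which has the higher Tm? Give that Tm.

Primer P1: A+T=5, G+C=12 → Tm = 2(5)+4(12) = 58°C
Primer P2: A+T=7, G+C=3 → Tm = 2(7)+4(3) = 26°C
58°C vs 26°C → primer P1 is higher.

Primer P1, 58°C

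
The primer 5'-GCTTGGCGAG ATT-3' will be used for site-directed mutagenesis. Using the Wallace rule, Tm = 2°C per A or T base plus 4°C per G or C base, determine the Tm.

Counting bases: A=2, G=5, T=4, C=2
A+T = 6, G+C = 7
Tm = 2(6) + 4(7) = 12 + 28 = 40°C

40°C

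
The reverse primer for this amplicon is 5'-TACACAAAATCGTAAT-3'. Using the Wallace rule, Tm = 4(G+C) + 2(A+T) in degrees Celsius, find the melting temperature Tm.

40°C

G=1, A=8, C=3, T=4
So N_AT = 12 and N_GC = 4.
Tm = 2×12 + 4×4 = 40°C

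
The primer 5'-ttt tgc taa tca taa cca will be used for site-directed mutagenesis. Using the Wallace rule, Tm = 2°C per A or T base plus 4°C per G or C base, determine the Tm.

Scanning the sequence gives A=6, T=7, G=1, C=4.
A+T = 13, G+C = 5
Tm = 2×13 + 4×5 = 46°C

46°C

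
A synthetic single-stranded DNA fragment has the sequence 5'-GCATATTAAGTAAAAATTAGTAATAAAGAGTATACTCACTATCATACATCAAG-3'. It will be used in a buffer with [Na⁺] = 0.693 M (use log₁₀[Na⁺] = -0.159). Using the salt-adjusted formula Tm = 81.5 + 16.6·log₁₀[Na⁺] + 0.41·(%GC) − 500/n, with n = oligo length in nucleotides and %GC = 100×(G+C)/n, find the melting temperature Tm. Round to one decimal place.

79.5°C

Length n = 53. A=25, G=6, T=15, C=7
G+C = 13, so %GC = 13/53 × 100 = 24.528%
Salt term: 16.6 × (-0.159) = -2.639
GC term: 0.41 × 24.528 = 10.056; length term: −500/53 = −9.434
Tm = 81.5 + (-2.639) + 10.056 − 9.434 = 79.483 → 79.5°C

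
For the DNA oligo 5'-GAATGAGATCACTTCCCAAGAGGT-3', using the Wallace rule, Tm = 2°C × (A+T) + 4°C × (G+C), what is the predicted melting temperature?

Scanning the sequence gives T=5, A=8, G=6, C=5.
So N_AT = 13 and N_GC = 11.
Tm = 2(13) + 4(11) = 26 + 44 = 70°C

70°C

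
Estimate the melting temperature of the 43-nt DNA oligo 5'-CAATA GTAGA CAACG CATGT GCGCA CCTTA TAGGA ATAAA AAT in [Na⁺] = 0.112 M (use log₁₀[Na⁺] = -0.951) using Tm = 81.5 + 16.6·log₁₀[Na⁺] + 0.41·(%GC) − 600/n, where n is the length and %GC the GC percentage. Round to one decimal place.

Length n = 43. Counting bases: A=18, C=8, T=9, G=8
G+C = 16, so %GC = 16/43 × 100 = 37.209%
Salt term: 16.6 × (-0.951) = -15.787
GC term: 0.41 × 37.209 = 15.256; length term: −600/43 = −13.953
Tm = 81.5 + (-15.787) + 15.256 − 13.953 = 67.016 → 67.0°C

67.0°C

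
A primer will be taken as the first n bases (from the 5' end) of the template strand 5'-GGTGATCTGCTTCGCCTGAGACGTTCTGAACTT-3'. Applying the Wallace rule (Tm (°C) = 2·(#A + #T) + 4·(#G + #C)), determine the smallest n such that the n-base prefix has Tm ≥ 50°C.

n = 16

First 15 bases: GGTGATCTGCTTCGC → Tm = 48°C (< 50°C)
First 16 bases: GGTGATCTGCTTCGCC → Tm = 52°C (≥ 50°C)
Since every base adds ≥2°C, Tm only increases with n, so the threshold is first crossed at n = 16.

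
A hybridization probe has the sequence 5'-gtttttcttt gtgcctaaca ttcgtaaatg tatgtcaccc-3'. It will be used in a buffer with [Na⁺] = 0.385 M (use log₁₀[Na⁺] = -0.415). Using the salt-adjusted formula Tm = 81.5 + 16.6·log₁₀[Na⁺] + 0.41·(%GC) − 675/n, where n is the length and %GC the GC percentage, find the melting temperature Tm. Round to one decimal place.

Length n = 40. Base counts: G=6, T=17, C=9, A=8
G+C = 15, so %GC = 15/40 × 100 = 37.5%
Salt term: 16.6 × (-0.415) = -6.889
GC term: 0.41 × 37.5 = 15.375; length term: −675/40 = −16.875
Tm = 81.5 + (-6.889) + 15.375 − 16.875 = 73.111 → 73.1°C

73.1°C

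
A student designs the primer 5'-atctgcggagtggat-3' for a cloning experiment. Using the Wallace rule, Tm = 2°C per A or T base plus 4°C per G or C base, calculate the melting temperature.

Base counts: G=6, C=2, T=4, A=3
A+T = 7, G+C = 8
Tm = 2(7) + 4(8) = 14 + 32 = 46°C

46°C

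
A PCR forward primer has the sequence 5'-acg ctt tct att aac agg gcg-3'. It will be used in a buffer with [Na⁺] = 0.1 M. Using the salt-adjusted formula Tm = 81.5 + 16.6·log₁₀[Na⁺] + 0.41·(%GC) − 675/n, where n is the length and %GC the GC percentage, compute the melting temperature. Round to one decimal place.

Length n = 21. C=5, T=6, G=5, A=5
G+C = 10, so %GC = 10/21 × 100 = 47.619%
Salt term: 16.6 × (-1) = -16.6
GC term: 0.41 × 47.619 = 19.524; length term: −675/21 = −32.143
Tm = 81.5 + (-16.6) + 19.524 − 32.143 = 52.281 → 52.3°C

52.3°C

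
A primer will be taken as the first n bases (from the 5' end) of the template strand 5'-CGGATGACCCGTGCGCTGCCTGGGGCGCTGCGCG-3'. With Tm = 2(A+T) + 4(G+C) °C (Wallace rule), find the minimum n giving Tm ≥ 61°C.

n = 18

First 17 bases: CGGATGACCCGTGCGCT → Tm = 58°C (< 61°C)
First 18 bases: CGGATGACCCGTGCGCTG → Tm = 62°C (≥ 61°C)
Since every base adds ≥2°C, Tm only increases with n, so the threshold is first crossed at n = 18.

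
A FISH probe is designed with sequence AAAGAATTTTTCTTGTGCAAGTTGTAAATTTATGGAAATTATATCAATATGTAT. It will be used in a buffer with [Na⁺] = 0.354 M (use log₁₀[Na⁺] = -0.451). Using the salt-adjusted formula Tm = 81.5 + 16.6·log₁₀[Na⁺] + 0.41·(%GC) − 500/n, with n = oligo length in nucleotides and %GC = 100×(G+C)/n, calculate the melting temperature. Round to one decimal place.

73.1°C

Length n = 54. T=23, G=8, C=3, A=20
G+C = 11, so %GC = 11/54 × 100 = 20.37%
Salt term: 16.6 × (-0.451) = -7.487
GC term: 0.41 × 20.37 = 8.352; length term: −500/54 = −9.259
Tm = 81.5 + (-7.487) + 8.352 − 9.259 = 73.106 → 73.1°C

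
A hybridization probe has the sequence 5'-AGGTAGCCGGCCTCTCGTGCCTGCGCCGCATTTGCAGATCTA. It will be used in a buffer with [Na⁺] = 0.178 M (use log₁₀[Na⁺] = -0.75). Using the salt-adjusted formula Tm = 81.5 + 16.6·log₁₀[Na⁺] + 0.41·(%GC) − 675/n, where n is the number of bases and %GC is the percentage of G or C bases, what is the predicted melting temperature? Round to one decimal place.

78.4°C

Length n = 42. Counting bases: A=6, G=12, C=14, T=10
G+C = 26, so %GC = 26/42 × 100 = 61.905%
Salt term: 16.6 × (-0.75) = -12.45
GC term: 0.41 × 61.905 = 25.381; length term: −675/42 = −16.071
Tm = 81.5 + (-12.45) + 25.381 − 16.071 = 78.36 → 78.4°C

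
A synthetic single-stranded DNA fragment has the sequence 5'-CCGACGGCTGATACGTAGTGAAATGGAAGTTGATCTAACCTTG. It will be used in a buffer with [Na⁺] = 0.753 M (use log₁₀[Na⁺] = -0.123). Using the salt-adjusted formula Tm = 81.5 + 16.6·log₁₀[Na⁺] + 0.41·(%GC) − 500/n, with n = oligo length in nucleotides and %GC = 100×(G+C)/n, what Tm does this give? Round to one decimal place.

Length n = 43. Scanning the sequence gives A=12, T=11, G=12, C=8.
G+C = 20, so %GC = 20/43 × 100 = 46.512%
Salt term: 16.6 × (-0.123) = -2.042
GC term: 0.41 × 46.512 = 19.07; length term: −500/43 = −11.628
Tm = 81.5 + (-2.042) + 19.07 − 11.628 = 86.9 → 86.9°C

86.9°C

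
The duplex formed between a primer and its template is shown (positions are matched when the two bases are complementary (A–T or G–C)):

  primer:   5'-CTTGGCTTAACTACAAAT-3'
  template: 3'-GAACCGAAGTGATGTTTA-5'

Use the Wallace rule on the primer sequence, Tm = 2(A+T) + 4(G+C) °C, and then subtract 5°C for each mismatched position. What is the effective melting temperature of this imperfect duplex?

Primer base counts: A=6, T=6, G=2, C=4 → A+T=12, G+C=6
Perfect-match Tm = 2(12) + 4(6) = 24 + 24 = 48°C
Mismatches (positions where the bases are not complementary): 1 (at position 9)
Effective Tm = 48 − 1×5 = 48 − 5 = 43°C

43°C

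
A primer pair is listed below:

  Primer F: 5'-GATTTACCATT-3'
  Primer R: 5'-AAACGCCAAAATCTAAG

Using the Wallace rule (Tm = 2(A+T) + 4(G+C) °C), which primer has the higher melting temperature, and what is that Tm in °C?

Primer R, 46°C

Primer F: A+T=8, G+C=3 → Tm = 2(8)+4(3) = 28°C
Primer R: A+T=11, G+C=6 → Tm = 2(11)+4(6) = 46°C
28°C vs 46°C → primer R is higher.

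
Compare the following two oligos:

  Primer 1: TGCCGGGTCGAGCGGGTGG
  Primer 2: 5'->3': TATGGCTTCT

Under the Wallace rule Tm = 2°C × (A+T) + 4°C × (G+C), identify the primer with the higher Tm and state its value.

Primer 1, 68°C

Primer 1: A+T=4, G+C=15 → Tm = 2(4)+4(15) = 68°C
Primer 2: A+T=6, G+C=4 → Tm = 2(6)+4(4) = 28°C
68°C vs 28°C → primer 1 is higher.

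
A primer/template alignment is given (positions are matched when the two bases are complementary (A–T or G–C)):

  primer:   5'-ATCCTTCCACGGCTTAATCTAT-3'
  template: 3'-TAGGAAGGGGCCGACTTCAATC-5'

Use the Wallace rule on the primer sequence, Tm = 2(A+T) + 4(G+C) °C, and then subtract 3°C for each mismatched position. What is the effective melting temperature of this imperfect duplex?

47°C

Primer base counts: A=5, T=8, G=2, C=7 → A+T=13, G+C=9
Perfect-match Tm = 2(13) + 4(9) = 26 + 36 = 62°C
Mismatches (positions where the bases are not complementary): 5 (at positions 9, 15, 18, 19, 22)
Effective Tm = 62 − 5×3 = 62 − 15 = 47°C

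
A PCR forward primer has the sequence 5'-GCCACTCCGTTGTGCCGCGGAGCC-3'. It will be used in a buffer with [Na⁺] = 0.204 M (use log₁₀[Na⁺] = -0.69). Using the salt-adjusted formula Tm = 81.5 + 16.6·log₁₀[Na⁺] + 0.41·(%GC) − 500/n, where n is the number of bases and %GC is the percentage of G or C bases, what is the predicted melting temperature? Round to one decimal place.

Length n = 24. C=10, G=8, T=4, A=2
G+C = 18, so %GC = 18/24 × 100 = 75%
Salt term: 16.6 × (-0.69) = -11.454
GC term: 0.41 × 75 = 30.75; length term: −500/24 = −20.833
Tm = 81.5 + (-11.454) + 30.75 − 20.833 = 79.963 → 80.0°C

80.0°C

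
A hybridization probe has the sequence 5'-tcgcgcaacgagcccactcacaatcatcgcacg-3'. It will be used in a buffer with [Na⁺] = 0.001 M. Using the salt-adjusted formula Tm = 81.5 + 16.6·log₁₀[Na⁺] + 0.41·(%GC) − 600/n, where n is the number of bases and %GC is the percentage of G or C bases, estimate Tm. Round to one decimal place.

Length n = 33. Scanning the sequence gives A=9, T=4, G=6, C=14.
G+C = 20, so %GC = 20/33 × 100 = 60.606%
Salt term: 16.6 × (-3) = -49.8
GC term: 0.41 × 60.606 = 24.848; length term: −600/33 = −18.182
Tm = 81.5 + (-49.8) + 24.848 − 18.182 = 38.366 → 38.4°C

38.4°C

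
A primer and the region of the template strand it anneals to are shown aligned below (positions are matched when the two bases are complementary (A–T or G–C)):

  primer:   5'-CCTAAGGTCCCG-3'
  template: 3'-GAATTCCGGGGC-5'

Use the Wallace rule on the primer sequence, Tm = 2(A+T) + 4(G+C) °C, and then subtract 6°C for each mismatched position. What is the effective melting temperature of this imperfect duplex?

28°C

Primer base counts: A=2, T=2, G=3, C=5 → A+T=4, G+C=8
Perfect-match Tm = 2(4) + 4(8) = 8 + 32 = 40°C
Mismatches (positions where the bases are not complementary): 2 (at positions 2, 8)
Effective Tm = 40 − 2×6 = 40 − 12 = 28°C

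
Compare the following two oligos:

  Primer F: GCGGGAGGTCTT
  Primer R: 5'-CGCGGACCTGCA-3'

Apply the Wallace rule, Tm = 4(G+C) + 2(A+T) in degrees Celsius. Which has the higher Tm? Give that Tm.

Primer R, 42°C

Primer F: A+T=4, G+C=8 → Tm = 2(4)+4(8) = 40°C
Primer R: A+T=3, G+C=9 → Tm = 2(3)+4(9) = 42°C
40°C vs 42°C → primer R is higher.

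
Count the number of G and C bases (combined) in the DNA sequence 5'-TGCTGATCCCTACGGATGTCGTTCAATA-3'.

T=9, A=6, G=6, C=7
Total G or C: 6 + 7 = 13

13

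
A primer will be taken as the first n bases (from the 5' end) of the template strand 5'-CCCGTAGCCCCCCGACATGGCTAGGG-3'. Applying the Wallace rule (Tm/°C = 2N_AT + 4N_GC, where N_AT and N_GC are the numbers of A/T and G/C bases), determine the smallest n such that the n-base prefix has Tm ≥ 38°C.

First 10 bases: CCCGTAGCCC → Tm = 36°C (< 38°C)
First 11 bases: CCCGTAGCCCC → Tm = 40°C (≥ 38°C)
Each additional base adds 2°C (A/T) or 4°C (G/C), so Tm is non-decreasing in n; n = 11 is the first length to reach 38°C.

n = 11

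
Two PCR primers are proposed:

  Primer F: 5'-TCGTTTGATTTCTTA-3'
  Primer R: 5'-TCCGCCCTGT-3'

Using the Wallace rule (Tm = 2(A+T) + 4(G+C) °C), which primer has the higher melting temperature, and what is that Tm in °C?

Primer F: A+T=11, G+C=4 → Tm = 2(11)+4(4) = 38°C
Primer R: A+T=3, G+C=7 → Tm = 2(3)+4(7) = 34°C
38°C vs 34°C → primer F is higher.

Primer F, 38°C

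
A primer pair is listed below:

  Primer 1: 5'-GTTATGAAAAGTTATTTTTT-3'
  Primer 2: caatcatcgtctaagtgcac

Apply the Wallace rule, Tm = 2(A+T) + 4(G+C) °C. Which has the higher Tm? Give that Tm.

Primer 1: A+T=17, G+C=3 → Tm = 2(17)+4(3) = 46°C
Primer 2: A+T=11, G+C=9 → Tm = 2(11)+4(9) = 58°C
46°C vs 58°C → primer 2 is higher.

Primer 2, 58°C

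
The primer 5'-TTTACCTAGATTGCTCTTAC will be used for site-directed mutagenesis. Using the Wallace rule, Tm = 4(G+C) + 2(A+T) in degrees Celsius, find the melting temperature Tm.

Scanning the sequence gives T=9, G=2, C=5, A=4.
AT pairs contribute 13, GC pairs contribute 7.
Tm = 2(13) + 4(7) = 26 + 28 = 54°C

54°C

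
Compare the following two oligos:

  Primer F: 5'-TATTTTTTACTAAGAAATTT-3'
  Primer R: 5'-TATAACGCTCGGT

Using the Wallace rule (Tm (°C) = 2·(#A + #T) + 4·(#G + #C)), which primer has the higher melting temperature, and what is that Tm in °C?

Primer F: A+T=18, G+C=2 → Tm = 2(18)+4(2) = 44°C
Primer R: A+T=7, G+C=6 → Tm = 2(7)+4(6) = 38°C
44°C vs 38°C → primer F is higher.

Primer F, 44°C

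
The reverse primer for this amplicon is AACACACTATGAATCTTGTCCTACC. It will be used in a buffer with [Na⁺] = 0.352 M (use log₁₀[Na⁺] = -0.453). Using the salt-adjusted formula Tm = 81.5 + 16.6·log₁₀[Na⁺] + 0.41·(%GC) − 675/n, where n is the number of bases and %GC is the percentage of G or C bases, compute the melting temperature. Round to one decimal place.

63.4°C

Length n = 25. A=8, C=8, T=7, G=2
G+C = 10, so %GC = 10/25 × 100 = 40%
Salt term: 16.6 × (-0.453) = -7.52
GC term: 0.41 × 40 = 16.4; length term: −675/25 = −27
Tm = 81.5 + (-7.52) + 16.4 − 27 = 63.38 → 63.4°C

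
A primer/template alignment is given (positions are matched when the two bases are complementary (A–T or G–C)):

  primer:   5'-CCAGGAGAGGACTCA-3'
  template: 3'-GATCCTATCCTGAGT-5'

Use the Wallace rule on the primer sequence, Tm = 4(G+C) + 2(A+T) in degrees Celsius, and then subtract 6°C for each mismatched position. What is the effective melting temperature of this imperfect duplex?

36°C

Primer base counts: A=5, T=1, G=5, C=4 → A+T=6, G+C=9
Perfect-match Tm = 2(6) + 4(9) = 12 + 36 = 48°C
Mismatches (positions where the bases are not complementary): 2 (at positions 2, 7)
Effective Tm = 48 − 2×6 = 48 − 12 = 36°C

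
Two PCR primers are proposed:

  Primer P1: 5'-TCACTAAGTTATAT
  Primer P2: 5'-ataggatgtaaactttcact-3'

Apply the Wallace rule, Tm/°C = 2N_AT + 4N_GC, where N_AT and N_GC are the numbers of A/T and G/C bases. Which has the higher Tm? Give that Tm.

Primer P1: A+T=11, G+C=3 → Tm = 2(11)+4(3) = 34°C
Primer P2: A+T=14, G+C=6 → Tm = 2(14)+4(6) = 52°C
34°C vs 52°C → primer P2 is higher.

Primer P2, 52°C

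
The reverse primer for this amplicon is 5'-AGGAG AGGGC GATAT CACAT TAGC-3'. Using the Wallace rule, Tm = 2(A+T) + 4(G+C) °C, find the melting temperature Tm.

72°C

Counting bases: A=8, G=8, C=4, T=4
AT pairs contribute 12, GC pairs contribute 12.
Tm = 2(12) + 4(12) = 24 + 48 = 72°C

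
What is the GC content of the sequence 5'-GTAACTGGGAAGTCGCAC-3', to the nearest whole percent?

56%

Scanning the sequence gives T=3, A=5, G=6, C=4.
G+C = 6 + 4 = 10 out of 18 bases
%GC = 10/18 × 100 = 55.56% ≈ 56%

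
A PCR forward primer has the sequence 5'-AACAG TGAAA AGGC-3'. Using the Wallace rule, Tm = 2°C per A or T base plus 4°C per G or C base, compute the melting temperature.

Base counts: A=7, G=4, T=1, C=2
A+T = 8, G+C = 6
Tm = 4·6 + 2·8 = 24 + 16 = 40°C

40°C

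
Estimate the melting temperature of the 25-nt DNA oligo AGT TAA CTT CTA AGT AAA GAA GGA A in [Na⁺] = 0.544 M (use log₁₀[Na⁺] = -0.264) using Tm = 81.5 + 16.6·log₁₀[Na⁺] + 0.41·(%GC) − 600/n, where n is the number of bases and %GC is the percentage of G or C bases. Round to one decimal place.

64.6°C

Length n = 25. Base counts: G=5, A=12, C=2, T=6
G+C = 7, so %GC = 7/25 × 100 = 28%
Salt term: 16.6 × (-0.264) = -4.382
GC term: 0.41 × 28 = 11.48; length term: −600/25 = −24
Tm = 81.5 + (-4.382) + 11.48 − 24 = 64.598 → 64.6°C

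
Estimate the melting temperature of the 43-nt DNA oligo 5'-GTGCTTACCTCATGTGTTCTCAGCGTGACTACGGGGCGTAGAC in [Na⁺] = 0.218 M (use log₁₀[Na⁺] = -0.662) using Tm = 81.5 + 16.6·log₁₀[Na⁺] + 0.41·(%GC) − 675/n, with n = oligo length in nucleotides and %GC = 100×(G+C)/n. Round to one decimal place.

77.7°C

Length n = 43. Counting bases: G=13, C=11, T=12, A=7
G+C = 24, so %GC = 24/43 × 100 = 55.814%
Salt term: 16.6 × (-0.662) = -10.989
GC term: 0.41 × 55.814 = 22.884; length term: −675/43 = −15.698
Tm = 81.5 + (-10.989) + 22.884 − 15.698 = 77.697 → 77.7°C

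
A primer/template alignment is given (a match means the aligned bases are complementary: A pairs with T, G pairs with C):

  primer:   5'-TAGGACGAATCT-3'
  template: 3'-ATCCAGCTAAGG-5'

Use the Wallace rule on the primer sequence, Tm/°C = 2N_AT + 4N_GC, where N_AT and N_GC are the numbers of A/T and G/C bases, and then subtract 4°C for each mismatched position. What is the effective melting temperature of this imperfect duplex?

22°C

Primer base counts: A=4, T=3, G=3, C=2 → A+T=7, G+C=5
Perfect-match Tm = 2(7) + 4(5) = 14 + 20 = 34°C
Mismatches (positions where the bases are not complementary): 3 (at positions 5, 9, 12)
Effective Tm = 34 − 3×4 = 34 − 12 = 22°C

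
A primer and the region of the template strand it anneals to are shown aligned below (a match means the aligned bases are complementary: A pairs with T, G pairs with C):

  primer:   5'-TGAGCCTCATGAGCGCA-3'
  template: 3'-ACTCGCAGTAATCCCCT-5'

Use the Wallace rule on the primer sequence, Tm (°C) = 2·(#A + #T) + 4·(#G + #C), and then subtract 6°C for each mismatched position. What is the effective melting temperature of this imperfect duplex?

30°C

Primer base counts: A=4, T=3, G=5, C=5 → A+T=7, G+C=10
Perfect-match Tm = 2(7) + 4(10) = 14 + 40 = 54°C
Mismatches (positions where the bases are not complementary): 4 (at positions 6, 11, 14, 16)
Effective Tm = 54 − 4×6 = 54 − 24 = 30°C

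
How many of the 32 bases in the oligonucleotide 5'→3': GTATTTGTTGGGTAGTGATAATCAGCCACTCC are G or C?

14

Counting bases: T=11, G=8, C=6, A=7
Total G or C: 8 + 6 = 14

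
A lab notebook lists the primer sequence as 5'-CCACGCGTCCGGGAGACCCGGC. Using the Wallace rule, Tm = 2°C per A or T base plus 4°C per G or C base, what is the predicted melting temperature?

80°C

G=8, C=10, A=3, T=1
A+T = 4, G+C = 18
Tm = 4·18 + 2·4 = 72 + 8 = 80°C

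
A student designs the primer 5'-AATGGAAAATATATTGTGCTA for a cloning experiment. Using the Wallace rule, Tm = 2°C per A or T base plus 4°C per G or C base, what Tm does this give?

52°C

Scanning the sequence gives T=7, C=1, A=9, G=4.
AT pairs contribute 16, GC pairs contribute 5.
Tm = 2(16) + 4(5) = 32 + 20 = 52°C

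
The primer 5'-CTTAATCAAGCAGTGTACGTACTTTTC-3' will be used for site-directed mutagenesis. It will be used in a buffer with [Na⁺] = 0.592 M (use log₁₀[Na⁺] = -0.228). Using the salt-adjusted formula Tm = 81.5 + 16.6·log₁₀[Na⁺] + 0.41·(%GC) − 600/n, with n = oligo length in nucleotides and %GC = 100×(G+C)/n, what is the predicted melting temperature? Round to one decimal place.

Length n = 27. C=6, A=7, G=4, T=10
G+C = 10, so %GC = 10/27 × 100 = 37.037%
Salt term: 16.6 × (-0.228) = -3.785
GC term: 0.41 × 37.037 = 15.185; length term: −600/27 = −22.222
Tm = 81.5 + (-3.785) + 15.185 − 22.222 = 70.678 → 70.7°C

70.7°C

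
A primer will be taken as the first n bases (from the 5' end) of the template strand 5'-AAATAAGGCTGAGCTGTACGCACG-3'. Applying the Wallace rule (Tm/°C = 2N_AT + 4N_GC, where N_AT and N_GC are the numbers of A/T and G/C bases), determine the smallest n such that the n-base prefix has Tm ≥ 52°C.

n = 19

First 18 bases: AAATAAGGCTGAGCTGTA → Tm = 50°C (< 52°C)
First 19 bases: AAATAAGGCTGAGCTGTAC → Tm = 54°C (≥ 52°C)
Since every base adds ≥2°C, Tm only increases with n, so the threshold is first crossed at n = 19.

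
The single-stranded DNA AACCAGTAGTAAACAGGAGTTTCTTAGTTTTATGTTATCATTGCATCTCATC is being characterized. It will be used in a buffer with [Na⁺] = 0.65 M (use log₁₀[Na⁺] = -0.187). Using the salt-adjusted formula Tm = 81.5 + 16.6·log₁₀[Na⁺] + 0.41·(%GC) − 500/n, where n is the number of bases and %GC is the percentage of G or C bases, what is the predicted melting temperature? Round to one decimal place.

82.2°C

Length n = 52. G=8, T=20, C=9, A=15
G+C = 17, so %GC = 17/52 × 100 = 32.692%
Salt term: 16.6 × (-0.187) = -3.104
GC term: 0.41 × 32.692 = 13.404; length term: −500/52 = −9.615
Tm = 81.5 + (-3.104) + 13.404 − 9.615 = 82.185 → 82.2°C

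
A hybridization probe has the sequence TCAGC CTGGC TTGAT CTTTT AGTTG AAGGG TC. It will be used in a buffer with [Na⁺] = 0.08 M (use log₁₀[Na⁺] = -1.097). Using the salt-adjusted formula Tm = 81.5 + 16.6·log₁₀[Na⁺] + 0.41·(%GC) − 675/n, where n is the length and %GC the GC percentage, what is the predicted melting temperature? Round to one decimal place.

Length n = 32. Scanning the sequence gives A=5, G=9, T=12, C=6.
G+C = 15, so %GC = 15/32 × 100 = 46.875%
Salt term: 16.6 × (-1.097) = -18.21
GC term: 0.41 × 46.875 = 19.219; length term: −675/32 = −21.094
Tm = 81.5 + (-18.21) + 19.219 − 21.094 = 61.415 → 61.4°C

61.4°C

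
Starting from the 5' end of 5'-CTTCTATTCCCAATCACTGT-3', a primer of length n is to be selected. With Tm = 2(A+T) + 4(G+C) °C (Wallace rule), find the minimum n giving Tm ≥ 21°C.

n = 9

First 8 bases: CTTCTATT → Tm = 20°C (< 21°C)
First 9 bases: CTTCTATTC → Tm = 24°C (≥ 21°C)
Each additional base adds 2°C (A/T) or 4°C (G/C), so Tm is non-decreasing in n; n = 9 is the first length to reach 21°C.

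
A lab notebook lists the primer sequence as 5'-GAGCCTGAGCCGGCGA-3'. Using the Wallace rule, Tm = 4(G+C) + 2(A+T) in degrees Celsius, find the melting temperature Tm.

56°C

Base counts: G=7, T=1, C=5, A=3
AT pairs contribute 4, GC pairs contribute 12.
Tm = 2×4 + 4×12 = 56°C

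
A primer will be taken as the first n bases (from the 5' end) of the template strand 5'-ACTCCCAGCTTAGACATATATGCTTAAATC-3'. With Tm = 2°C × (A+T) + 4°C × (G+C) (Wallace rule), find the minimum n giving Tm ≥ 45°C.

First 14 bases: ACTCCCAGCTTAGA → Tm = 42°C (< 45°C)
First 15 bases: ACTCCCAGCTTAGAC → Tm = 46°C (≥ 45°C)
Since every base adds ≥2°C, Tm only increases with n, so the threshold is first crossed at n = 15.

n = 15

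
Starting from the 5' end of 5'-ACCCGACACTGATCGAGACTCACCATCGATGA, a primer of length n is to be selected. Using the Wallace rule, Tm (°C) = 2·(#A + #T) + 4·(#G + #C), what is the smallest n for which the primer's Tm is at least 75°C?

First 23 bases: ACCCGACACTGATCGAGACTCAC → Tm = 72°C (< 75°C)
First 24 bases: ACCCGACACTGATCGAGACTCACC → Tm = 76°C (≥ 75°C)
Since every base adds ≥2°C, Tm only increases with n, so the threshold is first crossed at n = 24.

n = 24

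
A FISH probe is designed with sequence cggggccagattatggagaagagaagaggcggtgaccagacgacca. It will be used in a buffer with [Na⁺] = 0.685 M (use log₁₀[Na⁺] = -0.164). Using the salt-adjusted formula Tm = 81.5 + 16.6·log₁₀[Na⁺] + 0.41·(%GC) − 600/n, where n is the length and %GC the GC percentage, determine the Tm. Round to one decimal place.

89.8°C

Length n = 46. T=4, C=9, A=15, G=18
G+C = 27, so %GC = 27/46 × 100 = 58.696%
Salt term: 16.6 × (-0.164) = -2.722
GC term: 0.41 × 58.696 = 24.065; length term: −600/46 = −13.043
Tm = 81.5 + (-2.722) + 24.065 − 13.043 = 89.8 → 89.8°C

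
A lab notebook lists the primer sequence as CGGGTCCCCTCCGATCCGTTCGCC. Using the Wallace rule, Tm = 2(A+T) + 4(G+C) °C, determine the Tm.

Counting bases: A=1, C=12, G=6, T=5
So N_AT = 6 and N_GC = 18.
Tm = 2×6 + 4×18 = 84°C

84°C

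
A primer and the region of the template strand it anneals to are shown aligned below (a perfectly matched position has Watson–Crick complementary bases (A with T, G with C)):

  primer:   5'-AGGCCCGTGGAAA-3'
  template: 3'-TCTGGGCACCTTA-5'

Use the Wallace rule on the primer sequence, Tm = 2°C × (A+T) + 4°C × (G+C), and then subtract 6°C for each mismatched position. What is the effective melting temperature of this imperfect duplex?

30°C

Primer base counts: A=4, T=1, G=5, C=3 → A+T=5, G+C=8
Perfect-match Tm = 2(5) + 4(8) = 10 + 32 = 42°C
Mismatches (positions where the bases are not complementary): 2 (at positions 3, 13)
Effective Tm = 42 − 2×6 = 42 − 12 = 30°C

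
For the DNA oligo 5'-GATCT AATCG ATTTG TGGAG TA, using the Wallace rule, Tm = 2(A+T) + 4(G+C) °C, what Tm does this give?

A=6, T=8, G=6, C=2
So N_AT = 14 and N_GC = 8.
Tm = 2(14) + 4(8) = 28 + 32 = 60°C

60°C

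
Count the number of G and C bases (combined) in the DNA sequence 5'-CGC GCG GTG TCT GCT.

11

Base counts: A=0, T=4, C=5, G=6
G+C = 6 + 5 = 11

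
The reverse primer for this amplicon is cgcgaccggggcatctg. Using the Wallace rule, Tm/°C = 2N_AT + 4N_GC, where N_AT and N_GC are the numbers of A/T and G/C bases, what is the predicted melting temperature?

60°C

Scanning the sequence gives T=2, A=2, C=6, G=7.
So N_AT = 4 and N_GC = 13.
Tm = 2×4 + 4×13 = 60°C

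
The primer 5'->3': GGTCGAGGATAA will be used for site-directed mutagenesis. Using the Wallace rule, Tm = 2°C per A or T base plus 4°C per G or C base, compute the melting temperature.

36°C

Scanning the sequence gives C=1, G=5, T=2, A=4.
AT pairs contribute 6, GC pairs contribute 6.
Tm = 2(6) + 4(6) = 12 + 24 = 36°C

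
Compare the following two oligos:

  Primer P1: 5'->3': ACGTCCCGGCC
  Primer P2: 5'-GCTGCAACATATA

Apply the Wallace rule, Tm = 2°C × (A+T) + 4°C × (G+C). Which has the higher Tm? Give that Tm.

Primer P1: A+T=2, G+C=9 → Tm = 2(2)+4(9) = 40°C
Primer P2: A+T=8, G+C=5 → Tm = 2(8)+4(5) = 36°C
40°C vs 36°C → primer P1 is higher.

Primer P1, 40°C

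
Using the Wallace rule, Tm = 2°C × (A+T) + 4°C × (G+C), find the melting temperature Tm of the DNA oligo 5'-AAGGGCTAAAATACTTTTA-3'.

Counting bases: C=2, A=8, G=3, T=6
So N_AT = 14 and N_GC = 5.
Tm = 2(14) + 4(5) = 28 + 20 = 48°C

48°C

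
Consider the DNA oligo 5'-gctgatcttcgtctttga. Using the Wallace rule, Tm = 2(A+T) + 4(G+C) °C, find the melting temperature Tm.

A=2, G=4, C=4, T=8
A+T = 10, G+C = 8
Tm = 2×10 + 4×8 = 52°C

52°C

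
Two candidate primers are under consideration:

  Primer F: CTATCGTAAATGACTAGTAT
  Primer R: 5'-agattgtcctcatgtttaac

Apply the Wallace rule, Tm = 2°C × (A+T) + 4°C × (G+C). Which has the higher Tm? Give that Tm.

Primer R, 54°C

Primer F: A+T=14, G+C=6 → Tm = 2(14)+4(6) = 52°C
Primer R: A+T=13, G+C=7 → Tm = 2(13)+4(7) = 54°C
52°C vs 54°C → primer R is higher.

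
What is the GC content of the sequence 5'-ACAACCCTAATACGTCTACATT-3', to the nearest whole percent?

36%

Counting bases: A=8, C=7, G=1, T=6
G+C = 1 + 7 = 8 out of 22 bases
%GC = 8/22 × 100 = 36.36% ≈ 36%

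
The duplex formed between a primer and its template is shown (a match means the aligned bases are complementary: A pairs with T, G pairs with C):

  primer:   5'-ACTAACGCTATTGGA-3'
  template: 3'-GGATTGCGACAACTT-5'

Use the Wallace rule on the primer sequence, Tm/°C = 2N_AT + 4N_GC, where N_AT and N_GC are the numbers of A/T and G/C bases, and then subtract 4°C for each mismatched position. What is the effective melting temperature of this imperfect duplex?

Primer base counts: A=5, T=4, G=3, C=3 → A+T=9, G+C=6
Perfect-match Tm = 2(9) + 4(6) = 18 + 24 = 42°C
Mismatches (positions where the bases are not complementary): 3 (at positions 1, 10, 14)
Effective Tm = 42 − 3×4 = 42 − 12 = 30°C

30°C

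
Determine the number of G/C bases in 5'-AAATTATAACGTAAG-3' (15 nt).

3

Base counts: C=1, A=8, T=4, G=2
G+C = 2 + 1 = 3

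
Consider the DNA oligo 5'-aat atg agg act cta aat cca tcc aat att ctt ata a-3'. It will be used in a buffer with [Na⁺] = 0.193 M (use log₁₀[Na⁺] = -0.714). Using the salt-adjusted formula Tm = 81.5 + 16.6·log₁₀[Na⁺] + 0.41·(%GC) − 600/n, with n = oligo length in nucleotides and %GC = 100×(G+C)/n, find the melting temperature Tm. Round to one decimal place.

64.5°C

Length n = 37. Counting bases: A=15, C=7, T=12, G=3
G+C = 10, so %GC = 10/37 × 100 = 27.027%
Salt term: 16.6 × (-0.714) = -11.852
GC term: 0.41 × 27.027 = 11.081; length term: −600/37 = −16.216
Tm = 81.5 + (-11.852) + 11.081 − 16.216 = 64.513 → 64.5°C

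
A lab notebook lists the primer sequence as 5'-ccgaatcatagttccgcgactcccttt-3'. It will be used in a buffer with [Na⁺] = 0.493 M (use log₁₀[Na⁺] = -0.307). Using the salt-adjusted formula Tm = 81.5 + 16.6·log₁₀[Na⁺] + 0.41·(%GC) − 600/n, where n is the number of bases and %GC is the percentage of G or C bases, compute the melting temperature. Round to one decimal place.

Length n = 27. Counting bases: C=10, A=5, T=8, G=4
G+C = 14, so %GC = 14/27 × 100 = 51.852%
Salt term: 16.6 × (-0.307) = -5.096
GC term: 0.41 × 51.852 = 21.259; length term: −600/27 = −22.222
Tm = 81.5 + (-5.096) + 21.259 − 22.222 = 75.441 → 75.4°C

75.4°C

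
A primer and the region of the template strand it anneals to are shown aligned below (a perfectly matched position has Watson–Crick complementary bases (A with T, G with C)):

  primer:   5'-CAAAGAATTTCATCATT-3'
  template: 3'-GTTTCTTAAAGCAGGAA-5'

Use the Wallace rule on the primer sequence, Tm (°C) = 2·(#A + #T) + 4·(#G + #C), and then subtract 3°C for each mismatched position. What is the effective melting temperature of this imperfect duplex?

Primer base counts: A=7, T=6, G=1, C=3 → A+T=13, G+C=4
Perfect-match Tm = 2(13) + 4(4) = 26 + 16 = 42°C
Mismatches (positions where the bases are not complementary): 2 (at positions 12, 15)
Effective Tm = 42 − 2×3 = 42 − 6 = 36°C

36°C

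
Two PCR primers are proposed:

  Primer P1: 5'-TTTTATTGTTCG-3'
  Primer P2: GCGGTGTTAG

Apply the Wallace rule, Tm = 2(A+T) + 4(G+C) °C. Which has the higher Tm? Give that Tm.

Primer P1: A+T=9, G+C=3 → Tm = 2(9)+4(3) = 30°C
Primer P2: A+T=4, G+C=6 → Tm = 2(4)+4(6) = 32°C
30°C vs 32°C → primer P2 is higher.

Primer P2, 32°C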